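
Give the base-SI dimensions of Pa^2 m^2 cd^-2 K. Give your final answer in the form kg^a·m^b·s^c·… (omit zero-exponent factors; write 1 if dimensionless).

kg²·s⁻⁴·K·cd⁻²

Pa = kg·m⁻¹·s⁻².
So Pa² = kg²·m⁻²·s⁻⁴.
Combining: Pa²·m²·cd⁻²·K = (kg²·m⁻²·s⁻⁴) · m² · cd⁻² · K = kg²·s⁻⁴·K·cd⁻².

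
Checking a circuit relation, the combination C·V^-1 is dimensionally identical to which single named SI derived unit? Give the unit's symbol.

F

C = A·s = s·A (charge = current × time).
V = W/A (potential = power per current),
    = kg·m²·s⁻³·A⁻¹.
So V⁻¹ = kg⁻¹·m⁻²·s³·A.
Combining: C·V⁻¹ = (s·A) · (kg⁻¹·m⁻²·s³·A) = kg⁻¹·m⁻²·s⁴·A².
kg⁻¹·m⁻²·s⁴·A² is the base-SI form of the farad.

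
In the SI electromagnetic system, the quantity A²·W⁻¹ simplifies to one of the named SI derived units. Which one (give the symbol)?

W = kg·m²·s⁻³.
So W⁻¹ = kg⁻¹·m⁻²·s³.
Combining: A²·W⁻¹ = A² · (kg⁻¹·m⁻²·s³) = kg⁻¹·m⁻²·s³·A².
kg⁻¹·m⁻²·s³·A² is the base-SI form of the siemens.

S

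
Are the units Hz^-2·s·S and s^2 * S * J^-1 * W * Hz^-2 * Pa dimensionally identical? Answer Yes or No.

Left side:
  Hz = 1/s = s⁻¹ (frequency is cycles per second).
  So Hz⁻² = s².
  S = 1/Ω (conductance is reciprocal resistance),
      = kg⁻¹·m⁻²·s³·A².
  Combining: Hz⁻²·s·S = s² · s · (kg⁻¹·m⁻²·s³·A²) = kg⁻¹·m⁻²·s⁶·A².
Right side:
  S = kg⁻¹·m⁻²·s³·A².
  J = kg·m²·s⁻².
  So J⁻¹ = kg⁻¹·m⁻²·s².
  W = kg·m²·s⁻³.
  Hz = s⁻¹.
  So Hz⁻² = s².
  Pa = kg·m⁻¹·s⁻².
  Combining: s²·S·J⁻¹·W·Hz⁻²·Pa = s² · (kg⁻¹·m⁻²·s³·A²) · (kg⁻¹·m⁻²·s²) · (kg·m²·s⁻³) · s² · (kg·m⁻¹·s⁻²) = m⁻³·s⁴·A².
Left is kg⁻¹·m⁻²·s⁶·A²; right is m⁻³·s⁴·A² — different.

No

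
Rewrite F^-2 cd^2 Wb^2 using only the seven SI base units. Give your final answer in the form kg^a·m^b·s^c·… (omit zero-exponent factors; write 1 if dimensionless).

kg⁴·m⁸·s⁻¹²·A⁻⁶·cd²

F = C/V (capacitance = charge per voltage),
    = A·s/(kg·m²·s⁻³·A⁻¹) (substituting C and V),
    = kg⁻¹·m⁻²·s⁴·A².
So F⁻² = kg²·m⁴·s⁻⁸·A⁻⁴.
Wb = V·s (flux: a volt is a weber per second),
    = kg·m²·s⁻²·A⁻¹.
So Wb² = kg²·m⁴·s⁻⁴·A⁻².
Combining: F⁻²·cd²·Wb² = (kg²·m⁴·s⁻⁸·A⁻⁴) · cd² · (kg²·m⁴·s⁻⁴·A⁻²) = kg⁴·m⁸·s⁻¹²·A⁻⁶·cd².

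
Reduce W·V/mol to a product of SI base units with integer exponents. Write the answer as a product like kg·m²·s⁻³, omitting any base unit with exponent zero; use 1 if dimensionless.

kg²·m⁴·s⁻⁶·A⁻¹·mol⁻¹

W = J/s (power = energy per time),
    = kg·m²·s⁻³.
V = W/A (potential = power per current),
    = kg·m²·s⁻³·A⁻¹.
Combining: W·V·mol⁻¹ = (kg·m²·s⁻³) · (kg·m²·s⁻³·A⁻¹) · mol⁻¹ = kg²·m⁴·s⁻⁶·A⁻¹·mol⁻¹.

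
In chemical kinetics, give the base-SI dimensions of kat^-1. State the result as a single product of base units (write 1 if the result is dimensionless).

s·mol⁻¹

kat = mol/s = s⁻¹·mol (catalytic activity).
So kat⁻¹ = s·mol⁻¹.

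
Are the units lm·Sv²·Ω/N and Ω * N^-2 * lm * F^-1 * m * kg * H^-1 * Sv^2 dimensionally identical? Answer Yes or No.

Left side:
  lm = cd.
  N = kg·m·s⁻².
  So N⁻¹ = kg⁻¹·m⁻¹·s².
  Sv = m²·s⁻².
  So Sv² = m⁴·s⁻⁴.
  Ω = kg·m²·s⁻³·A⁻².
  Combining: lm·N⁻¹·Sv²·Ω = cd · (kg⁻¹·m⁻¹·s²) · (m⁴·s⁻⁴) · (kg·m²·s⁻³·A⁻²) = m⁵·s⁻⁵·A⁻²·cd.
Right side:
  Ω = kg·m²·s⁻³·A⁻².
  N = kg·m·s⁻².
  So N⁻² = kg⁻²·m⁻²·s⁴.
  lm = cd.
  F = kg⁻¹·m⁻²·s⁴·A².
  So F⁻¹ = kg·m²·s⁻⁴·A⁻².
  H = kg·m²·s⁻²·A⁻².
  So H⁻¹ = kg⁻¹·m⁻²·s²·A².
  Sv = m²·s⁻².
  So Sv² = m⁴·s⁻⁴.
  Combining: Ω·N⁻²·lm·F⁻¹·m·kg·H⁻¹·Sv² = (kg·m²·s⁻³·A⁻²) · (kg⁻²·m⁻²·s⁴) · cd · (kg·m²·s⁻⁴·A⁻²) · m · kg · (kg⁻¹·m⁻²·s²·A²) · (m⁴·s⁻⁴) = m⁵·s⁻⁵·A⁻²·cd.
Both reduce to m⁵·s⁻⁵·A⁻²·cd.

Yes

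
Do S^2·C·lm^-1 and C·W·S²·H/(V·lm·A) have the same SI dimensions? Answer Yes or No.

No

Left side:
  S = 1/Ω (conductance is reciprocal resistance),
      = kg⁻¹·m⁻²·s³·A².
  So S² = kg⁻²·m⁻⁴·s⁶·A⁴.
  C = A·s = s·A (charge = current × time).
  lm = cd·sr = cd (luminous flux; sr is dimensionless).
  So lm⁻¹ = cd⁻¹.
  Combining: S²·C·lm⁻¹ = (kg⁻²·m⁻⁴·s⁶·A⁴) · (s·A) · cd⁻¹ = kg⁻²·m⁻⁴·s⁷·A⁵·cd⁻¹.
Right side:
  V = W/A (potential = power per current),
      = kg·m²·s⁻³·A⁻¹.
  So V⁻¹ = kg⁻¹·m⁻²·s³·A.
  lm = cd·sr = cd (luminous flux; sr is dimensionless).
  So lm⁻¹ = cd⁻¹.
  C = A·s = s·A (charge = current × time).
  W = J/s (power = energy per time),
      = kg·m²·s⁻³.
  S = 1/Ω (conductance is reciprocal resistance),
      = kg⁻¹·m⁻²·s³·A².
  So S² = kg⁻²·m⁻⁴·s⁶·A⁴.
  H = Wb/A (inductance = flux per current),
      = kg·m²·s⁻²·A⁻².
  Combining: V⁻¹·lm⁻¹·C·W·S²·A⁻¹·H = (kg⁻¹·m⁻²·s³·A) · cd⁻¹ · (s·A) · (kg·m²·s⁻³) · (kg⁻²·m⁻⁴·s⁶·A⁴) · A⁻¹ · (kg·m²·s⁻²·A⁻²) = kg⁻¹·m⁻²·s⁵·A³·cd⁻¹.
Left is kg⁻²·m⁻⁴·s⁷·A⁵·cd⁻¹; right is kg⁻¹·m⁻²·s⁵·A³·cd⁻¹ — different.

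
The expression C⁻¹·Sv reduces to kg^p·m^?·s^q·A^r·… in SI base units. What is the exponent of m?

2

C = A·s = s·A (charge = current × time).
So C⁻¹ = s⁻¹·A⁻¹.
Sv = J/kg (equivalent dose = energy per mass),
    = m²·s⁻².
Combining: C⁻¹·Sv = (s⁻¹·A⁻¹) · (m²·s⁻²) = m²·s⁻³·A⁻¹.
The exponent of m is 2.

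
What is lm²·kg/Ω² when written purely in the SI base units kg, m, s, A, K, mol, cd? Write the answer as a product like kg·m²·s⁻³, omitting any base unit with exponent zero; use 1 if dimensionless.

lm = cd·sr = cd (luminous flux; sr is dimensionless).
So lm² = cd².
Ω = V/A (resistance = voltage per current),
    = kg·m²·s⁻³·A⁻².
So Ω⁻² = kg⁻²·m⁻⁴·s⁶·A⁴.
Combining: lm²·kg·Ω⁻² = cd² · kg · (kg⁻²·m⁻⁴·s⁶·A⁴) = kg⁻¹·m⁻⁴·s⁶·A⁴·cd².

kg⁻¹·m⁻⁴·s⁶·A⁴·cd²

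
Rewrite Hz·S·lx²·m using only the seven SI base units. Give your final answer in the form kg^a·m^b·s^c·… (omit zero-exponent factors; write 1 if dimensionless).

kg⁻¹·m⁻⁵·s²·A²·cd²

Hz = 1/s = s⁻¹ (frequency is cycles per second).
S = 1/Ω (conductance is reciprocal resistance),
    = kg⁻¹·m⁻²·s³·A².
lx = lm/m² (illuminance = luminous flux per area),
    = m⁻²·cd.
So lx² = m⁻⁴·cd².
Combining: Hz·S·lx²·m = s⁻¹ · (kg⁻¹·m⁻²·s³·A²) · (m⁻⁴·cd²) · m = kg⁻¹·m⁻⁵·s²·A²·cd².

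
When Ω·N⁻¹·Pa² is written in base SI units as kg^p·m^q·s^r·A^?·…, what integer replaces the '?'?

-2

Ω = kg·m²·s⁻³·A⁻².
N = kg·m·s⁻².
So N⁻¹ = kg⁻¹·m⁻¹·s².
Pa = kg·m⁻¹·s⁻².
So Pa² = kg²·m⁻²·s⁻⁴.
Combining: Ω·N⁻¹·Pa² = (kg·m²·s⁻³·A⁻²) · (kg⁻¹·m⁻¹·s²) · (kg²·m⁻²·s⁻⁴) = kg²·m⁻¹·s⁻⁵·A⁻².
The exponent of A is -2.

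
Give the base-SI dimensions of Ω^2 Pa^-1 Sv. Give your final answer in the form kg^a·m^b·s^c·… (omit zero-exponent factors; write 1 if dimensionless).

Ω = kg·m²·s⁻³·A⁻².
So Ω² = kg²·m⁴·s⁻⁶·A⁻⁴.
Pa = kg·m⁻¹·s⁻².
So Pa⁻¹ = kg⁻¹·m·s².
Sv = m²·s⁻².
Combining: Ω²·Pa⁻¹·Sv = (kg²·m⁴·s⁻⁶·A⁻⁴) · (kg⁻¹·m·s²) · (m²·s⁻²) = kg·m⁷·s⁻⁶·A⁻⁴.

kg·m⁷·s⁻⁶·A⁻⁴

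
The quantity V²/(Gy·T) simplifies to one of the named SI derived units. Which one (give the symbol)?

Wb

Gy = m²·s⁻².
So Gy⁻¹ = m⁻²·s².
T = kg·s⁻²·A⁻¹.
So T⁻¹ = kg⁻¹·s²·A.
V = kg·m²·s⁻³·A⁻¹.
So V² = kg²·m⁴·s⁻⁶·A⁻².
Combining: Gy⁻¹·T⁻¹·V² = (m⁻²·s²) · (kg⁻¹·s²·A) · (kg²·m⁴·s⁻⁶·A⁻²) = kg·m²·s⁻²·A⁻¹.
kg·m²·s⁻²·A⁻¹ is the base-SI form of the weber.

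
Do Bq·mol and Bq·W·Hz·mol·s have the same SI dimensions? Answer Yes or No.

No

Left side:
  Bq = 1/s = s⁻¹ (activity is decays per second).
  Combining: Bq·mol = s⁻¹ · mol = s⁻¹·mol.
Right side:
  Bq = 1/s = s⁻¹ (activity is decays per second).
  W = J/s (power = energy per time),
      = kg·m²·s⁻³.
  Hz = 1/s = s⁻¹ (frequency is cycles per second).
  Combining: Bq·W·Hz·mol·s = s⁻¹ · (kg·m²·s⁻³) · s⁻¹ · mol · s = kg·m²·s⁻⁴·mol.
Left is s⁻¹·mol; right is kg·m²·s⁻⁴·mol — different.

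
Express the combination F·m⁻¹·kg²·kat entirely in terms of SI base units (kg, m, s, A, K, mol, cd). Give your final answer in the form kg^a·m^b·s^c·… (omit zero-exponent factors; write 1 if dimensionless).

kg·m⁻³·s³·A²·mol

F = C/V (capacitance = charge per voltage),
    = A·s/(kg·m²·s⁻³·A⁻¹) (substituting C and V),
    = kg⁻¹·m⁻²·s⁴·A².
kat = mol/s = s⁻¹·mol (catalytic activity).
Combining: F·m⁻¹·kg²·kat = (kg⁻¹·m⁻²·s⁴·A²) · m⁻¹ · kg² · (s⁻¹·mol) = kg·m⁻³·s³·A²·mol.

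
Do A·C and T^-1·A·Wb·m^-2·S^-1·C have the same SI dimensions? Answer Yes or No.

No

Left side:
  C = A·s = s·A (charge = current × time).
  Combining: A·C = A · (s·A) = s·A².
Right side:
  T = kg·s⁻²·A⁻¹.
  So T⁻¹ = kg⁻¹·s²·A.
  Wb = kg·m²·s⁻²·A⁻¹.
  S = kg⁻¹·m⁻²·s³·A².
  So S⁻¹ = kg·m²·s⁻³·A⁻².
  C = s·A.
  Combining: T⁻¹·A·Wb·m⁻²·S⁻¹·C = (kg⁻¹·s²·A) · A · (kg·m²·s⁻²·A⁻¹) · m⁻² · (kg·m²·s⁻³·A⁻²) · (s·A) = kg·m²·s⁻².
Left is s·A²; right is kg·m²·s⁻² — different.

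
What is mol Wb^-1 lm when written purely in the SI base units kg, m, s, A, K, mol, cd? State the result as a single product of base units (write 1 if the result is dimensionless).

kg⁻¹·m⁻²·s²·A·mol·cd

Wb = V·s (flux: a volt is a weber per second),
    = kg·m²·s⁻²·A⁻¹.
So Wb⁻¹ = kg⁻¹·m⁻²·s²·A.
lm = cd·sr = cd (luminous flux; sr is dimensionless).
Combining: mol·Wb⁻¹·lm = mol · (kg⁻¹·m⁻²·s²·A) · cd = kg⁻¹·m⁻²·s²·A·mol·cd.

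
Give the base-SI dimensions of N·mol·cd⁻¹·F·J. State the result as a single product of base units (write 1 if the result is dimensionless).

N = kg·m/s² = kg·m·s⁻² (force = mass × acceleration).
F = C/V (capacitance = charge per voltage),
    = A·s/(kg·m²·s⁻³·A⁻¹) (substituting C and V),
    = kg⁻¹·m⁻²·s⁴·A².
J = N·m (work = force × distance),
    = kg·m²·s⁻².
Combining: N·mol·cd⁻¹·F·J = (kg·m·s⁻²) · mol · cd⁻¹ · (kg⁻¹·m⁻²·s⁴·A²) · (kg·m²·s⁻²) = kg·m·A²·mol·cd⁻¹.

kg·m·A²·mol·cd⁻¹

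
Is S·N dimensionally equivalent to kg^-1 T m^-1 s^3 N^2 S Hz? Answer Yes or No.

Left side:
  S = 1/Ω (conductance is reciprocal resistance),
      = kg⁻¹·m⁻²·s³·A².
  N = kg·m/s² = kg·m·s⁻² (force = mass × acceleration).
  Combining: S·N = (kg⁻¹·m⁻²·s³·A²) · (kg·m·s⁻²) = m⁻¹·s·A².
Right side:
  T = Wb/m² (flux density = flux per area),
      = kg·s⁻²·A⁻¹.
  N = kg·m/s² = kg·m·s⁻² (force = mass × acceleration).
  So N² = kg²·m²·s⁻⁴.
  S = 1/Ω (conductance is reciprocal resistance),
      = kg⁻¹·m⁻²·s³·A².
  Hz = 1/s = s⁻¹ (frequency is cycles per second).
  Combining: kg⁻¹·T·m⁻¹·s³·N²·S·Hz = kg⁻¹ · (kg·s⁻²·A⁻¹) · m⁻¹ · s³ · (kg²·m²·s⁻⁴) · (kg⁻¹·m⁻²·s³·A²) · s⁻¹ = kg·m⁻¹·s⁻¹·A.
Left is m⁻¹·s·A²; right is kg·m⁻¹·s⁻¹·A — different.

No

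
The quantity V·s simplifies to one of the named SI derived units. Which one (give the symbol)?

Wb

V = W/A (potential = power per current),
    = kg·m²·s⁻³·A⁻¹.
Combining: V·s = (kg·m²·s⁻³·A⁻¹) · s = kg·m²·s⁻²·A⁻¹.
kg·m²·s⁻²·A⁻¹ is the base-SI form of the weber.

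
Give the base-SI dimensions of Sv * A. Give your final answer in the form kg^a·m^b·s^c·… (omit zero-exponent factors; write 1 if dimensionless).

m²·s⁻²·A

Sv = m²·s⁻².
Combining: Sv·A = (m²·s⁻²) · A = m²·s⁻²·A.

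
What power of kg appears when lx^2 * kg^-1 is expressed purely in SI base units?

-1

lx = m⁻²·cd.
So lx² = m⁻⁴·cd².
Combining: lx²·kg⁻¹ = (m⁻⁴·cd²) · kg⁻¹ = kg⁻¹·m⁻⁴·cd².
The exponent of kg is -1.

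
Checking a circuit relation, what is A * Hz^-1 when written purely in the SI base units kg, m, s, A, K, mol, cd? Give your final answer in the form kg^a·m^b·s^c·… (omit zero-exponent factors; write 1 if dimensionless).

s·A

Hz = 1/s = s⁻¹ (frequency is cycles per second).
So Hz⁻¹ = s.
Combining: A·Hz⁻¹ = A · s = s·A.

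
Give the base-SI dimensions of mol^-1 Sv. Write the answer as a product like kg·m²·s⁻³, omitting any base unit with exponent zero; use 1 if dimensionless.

m²·s⁻²·mol⁻¹

Sv = J/kg (equivalent dose = energy per mass),
    = m²·s⁻².
Combining: mol⁻¹·Sv = mol⁻¹ · (m²·s⁻²) = m²·s⁻²·mol⁻¹.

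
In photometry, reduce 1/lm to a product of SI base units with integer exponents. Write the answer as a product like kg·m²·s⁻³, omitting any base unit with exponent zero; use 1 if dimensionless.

lm = cd.
So lm⁻¹ = cd⁻¹.

cd⁻¹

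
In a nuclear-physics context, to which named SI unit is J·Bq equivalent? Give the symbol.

W

J = kg·m²·s⁻².
Bq = s⁻¹.
Combining: J·Bq = (kg·m²·s⁻²) · s⁻¹ = kg·m²·s⁻³.
kg·m²·s⁻³ is the base-SI form of the watt.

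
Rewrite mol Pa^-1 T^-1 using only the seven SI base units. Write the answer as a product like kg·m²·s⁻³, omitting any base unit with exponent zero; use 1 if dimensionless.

Pa = N/m² (pressure = force per area),
    = kg·m⁻¹·s⁻².
So Pa⁻¹ = kg⁻¹·m·s².
T = Wb/m² (flux density = flux per area),
    = kg·s⁻²·A⁻¹.
So T⁻¹ = kg⁻¹·s²·A.
Combining: mol·Pa⁻¹·T⁻¹ = mol · (kg⁻¹·m·s²) · (kg⁻¹·s²·A) = kg⁻²·m·s⁴·A·mol.

kg⁻²·m·s⁴·A·mol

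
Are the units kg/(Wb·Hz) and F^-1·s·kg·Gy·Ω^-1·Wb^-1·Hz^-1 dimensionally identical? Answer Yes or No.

No

Left side:
  Wb = V·s (flux: a volt is a weber per second),
      = kg·m²·s⁻²·A⁻¹.
  So Wb⁻¹ = kg⁻¹·m⁻²·s²·A.
  Hz = 1/s = s⁻¹ (frequency is cycles per second).
  So Hz⁻¹ = s.
  Combining: Wb⁻¹·kg·Hz⁻¹ = (kg⁻¹·m⁻²·s²·A) · kg · s = m⁻²·s³·A.
Right side:
  F = kg⁻¹·m⁻²·s⁴·A².
  So F⁻¹ = kg·m²·s⁻⁴·A⁻².
  Gy = m²·s⁻².
  Ω = kg·m²·s⁻³·A⁻².
  So Ω⁻¹ = kg⁻¹·m⁻²·s³·A².
  Wb = kg·m²·s⁻²·A⁻¹.
  So Wb⁻¹ = kg⁻¹·m⁻²·s²·A.
  Hz = s⁻¹.
  So Hz⁻¹ = s.
  Combining: F⁻¹·s·kg·Gy·Ω⁻¹·Wb⁻¹·Hz⁻¹ = (kg·m²·s⁻⁴·A⁻²) · s · kg · (m²·s⁻²) · (kg⁻¹·m⁻²·s³·A²) · (kg⁻¹·m⁻²·s²·A) · s = s·A.
Left is m⁻²·s³·A; right is s·A — different.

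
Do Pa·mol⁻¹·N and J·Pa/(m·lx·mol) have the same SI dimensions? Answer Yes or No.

No

Left side:
  Pa = kg·m⁻¹·s⁻².
  N = kg·m·s⁻².
  Combining: Pa·mol⁻¹·N = (kg·m⁻¹·s⁻²) · mol⁻¹ · (kg·m·s⁻²) = kg²·s⁻⁴·mol⁻¹.
Right side:
  J = kg·m²·s⁻².
  lx = m⁻²·cd.
  So lx⁻¹ = m²·cd⁻¹.
  Pa = kg·m⁻¹·s⁻².
  Combining: J·m⁻¹·lx⁻¹·mol⁻¹·Pa = (kg·m²·s⁻²) · m⁻¹ · (m²·cd⁻¹) · mol⁻¹ · (kg·m⁻¹·s⁻²) = kg²·m²·s⁻⁴·mol⁻¹·cd⁻¹.
Left is kg²·s⁻⁴·mol⁻¹; right is kg²·m²·s⁻⁴·mol⁻¹·cd⁻¹ — different.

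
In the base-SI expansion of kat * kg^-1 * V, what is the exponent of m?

kat = s⁻¹·mol.
V = kg·m²·s⁻³·A⁻¹.
Combining: kat·kg⁻¹·V = (s⁻¹·mol) · kg⁻¹ · (kg·m²·s⁻³·A⁻¹) = m²·s⁻⁴·A⁻¹·mol.
The exponent of m is 2.

2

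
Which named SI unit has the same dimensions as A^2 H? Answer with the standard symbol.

J

H = kg·m²·s⁻²·A⁻².
Combining: A²·H = A² · (kg·m²·s⁻²·A⁻²) = kg·m²·s⁻².
kg·m²·s⁻² is the base-SI form of the joule.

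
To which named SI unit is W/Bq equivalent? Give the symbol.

W = kg·m²·s⁻³.
Bq = s⁻¹.
So Bq⁻¹ = s.
Combining: W·Bq⁻¹ = (kg·m²·s⁻³) · s = kg·m²·s⁻².
kg·m²·s⁻² is the base-SI form of the joule.

J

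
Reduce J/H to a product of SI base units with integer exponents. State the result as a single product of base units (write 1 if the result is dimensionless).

H = Wb/A (inductance = flux per current),
    = kg·m²·s⁻²·A⁻².
So H⁻¹ = kg⁻¹·m⁻²·s²·A².
J = N·m (work = force × distance),
    = kg·m²·s⁻².
Combining: H⁻¹·J = (kg⁻¹·m⁻²·s²·A²) · (kg·m²·s⁻²) = A².

A²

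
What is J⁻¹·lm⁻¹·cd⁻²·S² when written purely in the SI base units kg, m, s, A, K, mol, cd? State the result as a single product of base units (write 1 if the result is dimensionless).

kg⁻³·m⁻⁶·s⁸·A⁴·cd⁻³

J = kg·m²·s⁻².
So J⁻¹ = kg⁻¹·m⁻²·s².
lm = cd.
So lm⁻¹ = cd⁻¹.
S = kg⁻¹·m⁻²·s³·A².
So S² = kg⁻²·m⁻⁴·s⁶·A⁴.
Combining: J⁻¹·lm⁻¹·cd⁻²·S² = (kg⁻¹·m⁻²·s²) · cd⁻¹ · cd⁻² · (kg⁻²·m⁻⁴·s⁶·A⁴) = kg⁻³·m⁻⁶·s⁸·A⁴·cd⁻³.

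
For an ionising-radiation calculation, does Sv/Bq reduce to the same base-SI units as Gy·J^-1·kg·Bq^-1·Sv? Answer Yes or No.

Left side:
  Bq = 1/s = s⁻¹ (activity is decays per second).
  So Bq⁻¹ = s.
  Sv = J/kg (equivalent dose = energy per mass),
      = m²·s⁻².
  Combining: Bq⁻¹·Sv = s · (m²·s⁻²) = m²·s⁻¹.
Right side:
  Gy = J/kg (absorbed dose = energy per mass),
      = m²·s⁻².
  J = N·m (work = force × distance),
      = kg·m²·s⁻².
  So J⁻¹ = kg⁻¹·m⁻²·s².
  Bq = 1/s = s⁻¹ (activity is decays per second).
  So Bq⁻¹ = s.
  Sv = J/kg (equivalent dose = energy per mass),
      = m²·s⁻².
  Combining: Gy·J⁻¹·kg·Bq⁻¹·Sv = (m²·s⁻²) · (kg⁻¹·m⁻²·s²) · kg · s · (m²·s⁻²) = m²·s⁻¹.
Both reduce to m²·s⁻¹.

Yes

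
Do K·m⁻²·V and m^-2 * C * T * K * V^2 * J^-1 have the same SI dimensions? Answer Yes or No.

No

Left side:
  V = W/A (potential = power per current),
      = kg·m²·s⁻³·A⁻¹.
  Combining: K·m⁻²·V = K · m⁻² · (kg·m²·s⁻³·A⁻¹) = kg·s⁻³·A⁻¹·K.
Right side:
  C = A·s = s·A (charge = current × time).
  T = Wb/m² (flux density = flux per area),
      = kg·s⁻²·A⁻¹.
  V = W/A (potential = power per current),
      = kg·m²·s⁻³·A⁻¹.
  So V² = kg²·m⁴·s⁻⁶·A⁻².
  J = N·m (work = force × distance),
      = kg·m²·s⁻².
  So J⁻¹ = kg⁻¹·m⁻²·s².
  Combining: m⁻²·C·T·K·V²·J⁻¹ = m⁻² · (s·A) · (kg·s⁻²·A⁻¹) · K · (kg²·m⁴·s⁻⁶·A⁻²) · (kg⁻¹·m⁻²·s²) = kg²·s⁻⁵·A⁻²·K.
Left is kg·s⁻³·A⁻¹·K; right is kg²·s⁻⁵·A⁻²·K — different.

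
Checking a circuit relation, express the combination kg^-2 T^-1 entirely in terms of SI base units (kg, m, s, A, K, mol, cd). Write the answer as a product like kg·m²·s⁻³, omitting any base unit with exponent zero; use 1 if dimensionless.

kg⁻³·s²·A

T = Wb/m² (flux density = flux per area),
    = kg·s⁻²·A⁻¹.
So T⁻¹ = kg⁻¹·s²·A.
Combining: kg⁻²·T⁻¹ = kg⁻² · (kg⁻¹·s²·A) = kg⁻³·s²·A.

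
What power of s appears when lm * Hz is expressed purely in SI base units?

lm = cd.
Hz = s⁻¹.
Combining: lm·Hz = cd · s⁻¹ = s⁻¹·cd.
The exponent of s is -1.

-1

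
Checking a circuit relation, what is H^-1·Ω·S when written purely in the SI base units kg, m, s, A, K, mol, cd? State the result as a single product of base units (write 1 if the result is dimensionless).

kg⁻¹·m⁻²·s²·A²

H = Wb/A (inductance = flux per current),
    = kg·m²·s⁻²·A⁻².
So H⁻¹ = kg⁻¹·m⁻²·s²·A².
Ω = V/A (resistance = voltage per current),
    = kg·m²·s⁻³·A⁻².
S = 1/Ω (conductance is reciprocal resistance),
    = kg⁻¹·m⁻²·s³·A².
Combining: H⁻¹·Ω·S = (kg⁻¹·m⁻²·s²·A²) · (kg·m²·s⁻³·A⁻²) · (kg⁻¹·m⁻²·s³·A²) = kg⁻¹·m⁻²·s²·A².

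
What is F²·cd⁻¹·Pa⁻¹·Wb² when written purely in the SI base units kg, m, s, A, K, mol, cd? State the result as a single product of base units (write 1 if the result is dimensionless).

F = C/V (capacitance = charge per voltage),
    = A·s/(kg·m²·s⁻³·A⁻¹) (substituting C and V),
    = kg⁻¹·m⁻²·s⁴·A².
So F² = kg⁻²·m⁻⁴·s⁸·A⁴.
Pa = N/m² (pressure = force per area),
    = kg·m⁻¹·s⁻².
So Pa⁻¹ = kg⁻¹·m·s².
Wb = V·s (flux: a volt is a weber per second),
    = kg·m²·s⁻²·A⁻¹.
So Wb² = kg²·m⁴·s⁻⁴·A⁻².
Combining: F²·cd⁻¹·Pa⁻¹·Wb² = (kg⁻²·m⁻⁴·s⁸·A⁴) · cd⁻¹ · (kg⁻¹·m·s²) · (kg²·m⁴·s⁻⁴·A⁻²) = kg⁻¹·m·s⁶·A²·cd⁻¹.

kg⁻¹·m·s⁶·A²·cd⁻¹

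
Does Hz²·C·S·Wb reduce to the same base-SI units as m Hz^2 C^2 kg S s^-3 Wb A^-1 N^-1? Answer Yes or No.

Left side:
  Hz = 1/s = s⁻¹ (frequency is cycles per second).
  So Hz² = s⁻².
  C = A·s = s·A (charge = current × time).
  S = 1/Ω (conductance is reciprocal resistance),
      = kg⁻¹·m⁻²·s³·A².
  Wb = V·s (flux: a volt is a weber per second),
      = kg·m²·s⁻²·A⁻¹.
  Combining: Hz²·C·S·Wb = s⁻² · (s·A) · (kg⁻¹·m⁻²·s³·A²) · (kg·m²·s⁻²·A⁻¹) = A².
Right side:
  Hz = 1/s = s⁻¹ (frequency is cycles per second).
  So Hz² = s⁻².
  C = A·s = s·A (charge = current × time).
  So C² = s²·A².
  S = 1/Ω (conductance is reciprocal resistance),
      = kg⁻¹·m⁻²·s³·A².
  Wb = V·s (flux: a volt is a weber per second),
      = kg·m²·s⁻²·A⁻¹.
  N = kg·m/s² = kg·m·s⁻² (force = mass × acceleration).
  So N⁻¹ = kg⁻¹·m⁻¹·s².
  Combining: m·Hz²·C²·kg·S·s⁻³·Wb·A⁻¹·N⁻¹ = m · s⁻² · (s²·A²) · kg · (kg⁻¹·m⁻²·s³·A²) · s⁻³ · (kg·m²·s⁻²·A⁻¹) · A⁻¹ · (kg⁻¹·m⁻¹·s²) = A².
Both reduce to A².

Yes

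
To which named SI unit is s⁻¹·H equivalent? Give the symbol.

H = Wb/A (inductance = flux per current),
    = kg·m²·s⁻²·A⁻².
Combining: s⁻¹·H = s⁻¹ · (kg·m²·s⁻²·A⁻²) = kg·m²·s⁻³·A⁻².
kg·m²·s⁻³·A⁻² is the base-SI form of the ohm.

Ω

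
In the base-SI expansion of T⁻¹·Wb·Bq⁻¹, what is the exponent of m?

T = Wb/m² (flux density = flux per area),
    = kg·s⁻²·A⁻¹.
So T⁻¹ = kg⁻¹·s²·A.
Wb = V·s (flux: a volt is a weber per second),
    = kg·m²·s⁻²·A⁻¹.
Bq = 1/s = s⁻¹ (activity is decays per second).
So Bq⁻¹ = s.
Combining: T⁻¹·Wb·Bq⁻¹ = (kg⁻¹·s²·A) · (kg·m²·s⁻²·A⁻¹) · s = m²·s.
The exponent of m is 2.

2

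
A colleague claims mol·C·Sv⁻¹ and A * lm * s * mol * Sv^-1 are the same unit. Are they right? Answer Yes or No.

Left side:
  C = s·A.
  Sv = m²·s⁻².
  So Sv⁻¹ = m⁻²·s².
  Combining: mol·C·Sv⁻¹ = mol · (s·A) · (m⁻²·s²) = m⁻²·s³·A·mol.
Right side:
  lm = cd·sr = cd (luminous flux; sr is dimensionless).
  Sv = J/kg (equivalent dose = energy per mass),
      = m²·s⁻².
  So Sv⁻¹ = m⁻²·s².
  Combining: A·lm·s·mol·Sv⁻¹ = A · cd · s · mol · (m⁻²·s²) = m⁻²·s³·A·mol·cd.
Left is m⁻²·s³·A·mol; right is m⁻²·s³·A·mol·cd — different.

No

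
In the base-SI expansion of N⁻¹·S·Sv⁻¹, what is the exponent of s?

7

N = kg·m/s² = kg·m·s⁻² (force = mass × acceleration).
So N⁻¹ = kg⁻¹·m⁻¹·s².
S = 1/Ω (conductance is reciprocal resistance),
    = kg⁻¹·m⁻²·s³·A².
Sv = J/kg (equivalent dose = energy per mass),
    = m²·s⁻².
So Sv⁻¹ = m⁻²·s².
Combining: N⁻¹·S·Sv⁻¹ = (kg⁻¹·m⁻¹·s²) · (kg⁻¹·m⁻²·s³·A²) · (m⁻²·s²) = kg⁻²·m⁻⁵·s⁷·A².
The exponent of s is 7.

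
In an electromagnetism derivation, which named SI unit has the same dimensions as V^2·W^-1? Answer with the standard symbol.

Ω

V = kg·m²·s⁻³·A⁻¹.
So V² = kg²·m⁴·s⁻⁶·A⁻².
W = kg·m²·s⁻³.
So W⁻¹ = kg⁻¹·m⁻²·s³.
Combining: V²·W⁻¹ = (kg²·m⁴·s⁻⁶·A⁻²) · (kg⁻¹·m⁻²·s³) = kg·m²·s⁻³·A⁻².
kg·m²·s⁻³·A⁻² is the base-SI form of the ohm.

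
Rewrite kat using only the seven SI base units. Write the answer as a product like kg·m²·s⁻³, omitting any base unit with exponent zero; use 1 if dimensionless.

kat = mol/s = s⁻¹·mol (catalytic activity).

s⁻¹·mol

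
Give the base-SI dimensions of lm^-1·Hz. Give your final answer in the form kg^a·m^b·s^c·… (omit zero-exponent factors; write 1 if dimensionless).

s⁻¹·cd⁻¹

lm = cd.
So lm⁻¹ = cd⁻¹.
Hz = s⁻¹.
Combining: lm⁻¹·Hz = cd⁻¹ · s⁻¹ = s⁻¹·cd⁻¹.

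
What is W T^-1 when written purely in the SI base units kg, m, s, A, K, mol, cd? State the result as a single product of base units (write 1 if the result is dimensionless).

m²·s⁻¹·A

W = kg·m²·s⁻³.
T = kg·s⁻²·A⁻¹.
So T⁻¹ = kg⁻¹·s²·A.
Combining: W·T⁻¹ = (kg·m²·s⁻³) · (kg⁻¹·s²·A) = m²·s⁻¹·A.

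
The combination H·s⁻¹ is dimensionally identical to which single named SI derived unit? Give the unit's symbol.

H = kg·m²·s⁻²·A⁻².
Combining: H·s⁻¹ = (kg·m²·s⁻²·A⁻²) · s⁻¹ = kg·m²·s⁻³·A⁻².
kg·m²·s⁻³·A⁻² is the base-SI form of the ohm.

Ω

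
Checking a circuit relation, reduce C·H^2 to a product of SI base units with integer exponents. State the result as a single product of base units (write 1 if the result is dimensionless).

kg²·m⁴·s⁻³·A⁻³

C = A·s = s·A (charge = current × time).
H = Wb/A (inductance = flux per current),
    = kg·m²·s⁻²·A⁻².
So H² = kg²·m⁴·s⁻⁴·A⁻⁴.
Combining: C·H² = (s·A) · (kg²·m⁴·s⁻⁴·A⁻⁴) = kg²·m⁴·s⁻³·A⁻³.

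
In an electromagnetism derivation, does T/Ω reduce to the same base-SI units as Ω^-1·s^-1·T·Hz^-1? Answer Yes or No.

Yes

Left side:
  Ω = V/A (resistance = voltage per current),
      = kg·m²·s⁻³·A⁻².
  So Ω⁻¹ = kg⁻¹·m⁻²·s³·A².
  T = Wb/m² (flux density = flux per area),
      = kg·s⁻²·A⁻¹.
  Combining: Ω⁻¹·T = (kg⁻¹·m⁻²·s³·A²) · (kg·s⁻²·A⁻¹) = m⁻²·s·A.
Right side:
  Ω = V/A (resistance = voltage per current),
      = kg·m²·s⁻³·A⁻².
  So Ω⁻¹ = kg⁻¹·m⁻²·s³·A².
  T = Wb/m² (flux density = flux per area),
      = kg·s⁻²·A⁻¹.
  Hz = 1/s = s⁻¹ (frequency is cycles per second).
  So Hz⁻¹ = s.
  Combining: Ω⁻¹·s⁻¹·T·Hz⁻¹ = (kg⁻¹·m⁻²·s³·A²) · s⁻¹ · (kg·s⁻²·A⁻¹) · s = m⁻²·s·A.
Both reduce to m⁻²·s·A.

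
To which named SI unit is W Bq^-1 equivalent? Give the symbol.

W = J/s (power = energy per time),
    = kg·m²·s⁻³.
Bq = 1/s = s⁻¹ (activity is decays per second).
So Bq⁻¹ = s.
Combining: W·Bq⁻¹ = (kg·m²·s⁻³) · s = kg·m²·s⁻².
kg·m²·s⁻² is the base-SI form of the joule.

J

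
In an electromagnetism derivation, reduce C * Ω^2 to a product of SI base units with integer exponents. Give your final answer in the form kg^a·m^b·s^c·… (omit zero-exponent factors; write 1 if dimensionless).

C = A·s = s·A (charge = current × time).
Ω = V/A (resistance = voltage per current),
    = kg·m²·s⁻³·A⁻².
So Ω² = kg²·m⁴·s⁻⁶·A⁻⁴.
Combining: C·Ω² = (s·A) · (kg²·m⁴·s⁻⁶·A⁻⁴) = kg²·m⁴·s⁻⁵·A⁻³.

kg²·m⁴·s⁻⁵·A⁻³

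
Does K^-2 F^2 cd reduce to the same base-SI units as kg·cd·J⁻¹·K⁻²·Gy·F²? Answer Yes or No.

Yes

Left side:
  F = kg⁻¹·m⁻²·s⁴·A².
  So F² = kg⁻²·m⁻⁴·s⁸·A⁴.
  Combining: K⁻²·F²·cd = K⁻² · (kg⁻²·m⁻⁴·s⁸·A⁴) · cd = kg⁻²·m⁻⁴·s⁸·A⁴·K⁻²·cd.
Right side:
  J = N·m (work = force × distance),
      = kg·m²·s⁻².
  So J⁻¹ = kg⁻¹·m⁻²·s².
  Gy = J/kg (absorbed dose = energy per mass),
      = m²·s⁻².
  F = C/V (capacitance = charge per voltage),
      = A·s/(kg·m²·s⁻³·A⁻¹) (substituting C and V),
      = kg⁻¹·m⁻²·s⁴·A².
  So F² = kg⁻²·m⁻⁴·s⁸·A⁴.
  Combining: kg·cd·J⁻¹·K⁻²·Gy·F² = kg · cd · (kg⁻¹·m⁻²·s²) · K⁻² · (m²·s⁻²) · (kg⁻²·m⁻⁴·s⁸·A⁴) = kg⁻²·m⁻⁴·s⁸·A⁴·K⁻²·cd.
Both reduce to kg⁻²·m⁻⁴·s⁸·A⁴·K⁻²·cd.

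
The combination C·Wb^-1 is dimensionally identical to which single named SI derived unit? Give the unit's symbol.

C = A·s = s·A (charge = current × time).
Wb = V·s (flux: a volt is a weber per second),
    = kg·m²·s⁻²·A⁻¹.
So Wb⁻¹ = kg⁻¹·m⁻²·s²·A.
Combining: C·Wb⁻¹ = (s·A) · (kg⁻¹·m⁻²·s²·A) = kg⁻¹·m⁻²·s³·A².
kg⁻¹·m⁻²·s³·A² is the base-SI form of the siemens.

S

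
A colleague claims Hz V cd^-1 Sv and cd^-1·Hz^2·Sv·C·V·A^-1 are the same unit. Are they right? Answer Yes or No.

Yes

Left side:
  Hz = 1/s = s⁻¹ (frequency is cycles per second).
  V = W/A (potential = power per current),
      = kg·m²·s⁻³·A⁻¹.
  Sv = J/kg (equivalent dose = energy per mass),
      = m²·s⁻².
  Combining: Hz·V·cd⁻¹·Sv = s⁻¹ · (kg·m²·s⁻³·A⁻¹) · cd⁻¹ · (m²·s⁻²) = kg·m⁴·s⁻⁶·A⁻¹·cd⁻¹.
Right side:
  Hz = s⁻¹.
  So Hz² = s⁻².
  Sv = m²·s⁻².
  C = s·A.
  V = kg·m²·s⁻³·A⁻¹.
  Combining: cd⁻¹·Hz²·Sv·C·V·A⁻¹ = cd⁻¹ · s⁻² · (m²·s⁻²) · (s·A) · (kg·m²·s⁻³·A⁻¹) · A⁻¹ = kg·m⁴·s⁻⁶·A⁻¹·cd⁻¹.
Both reduce to kg·m⁴·s⁻⁶·A⁻¹·cd⁻¹.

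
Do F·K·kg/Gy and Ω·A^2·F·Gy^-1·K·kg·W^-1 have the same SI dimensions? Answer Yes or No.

Yes

Left side:
  F = C/V (capacitance = charge per voltage),
      = A·s/(kg·m²·s⁻³·A⁻¹) (substituting C and V),
      = kg⁻¹·m⁻²·s⁴·A².
  Gy = J/kg (absorbed dose = energy per mass),
      = m²·s⁻².
  So Gy⁻¹ = m⁻²·s².
  Combining: F·K·Gy⁻¹·kg = (kg⁻¹·m⁻²·s⁴·A²) · K · (m⁻²·s²) · kg = m⁻⁴·s⁶·A²·K.
Right side:
  Ω = kg·m²·s⁻³·A⁻².
  F = kg⁻¹·m⁻²·s⁴·A².
  Gy = m²·s⁻².
  So Gy⁻¹ = m⁻²·s².
  W = kg·m²·s⁻³.
  So W⁻¹ = kg⁻¹·m⁻²·s³.
  Combining: Ω·A²·F·Gy⁻¹·K·kg·W⁻¹ = (kg·m²·s⁻³·A⁻²) · A² · (kg⁻¹·m⁻²·s⁴·A²) · (m⁻²·s²) · K · kg · (kg⁻¹·m⁻²·s³) = m⁻⁴·s⁶·A²·K.
Both reduce to m⁻⁴·s⁶·A²·K.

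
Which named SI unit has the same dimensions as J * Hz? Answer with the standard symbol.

J = kg·m²·s⁻².
Hz = s⁻¹.
Combining: J·Hz = (kg·m²·s⁻²) · s⁻¹ = kg·m²·s⁻³.
kg·m²·s⁻³ is the base-SI form of the watt.

W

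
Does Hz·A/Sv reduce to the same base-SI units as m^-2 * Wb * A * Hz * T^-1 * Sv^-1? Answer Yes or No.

Yes

Left side:
  Sv = J/kg (equivalent dose = energy per mass),
      = m²·s⁻².
  So Sv⁻¹ = m⁻²·s².
  Hz = 1/s = s⁻¹ (frequency is cycles per second).
  Combining: Sv⁻¹·Hz·A = (m⁻²·s²) · s⁻¹ · A = m⁻²·s·A.
Right side:
  Wb = kg·m²·s⁻²·A⁻¹.
  Hz = s⁻¹.
  T = kg·s⁻²·A⁻¹.
  So T⁻¹ = kg⁻¹·s²·A.
  Sv = m²·s⁻².
  So Sv⁻¹ = m⁻²·s².
  Combining: m⁻²·Wb·A·Hz·T⁻¹·Sv⁻¹ = m⁻² · (kg·m²·s⁻²·A⁻¹) · A · s⁻¹ · (kg⁻¹·s²·A) · (m⁻²·s²) = m⁻²·s·A.
Both reduce to m⁻²·s·A.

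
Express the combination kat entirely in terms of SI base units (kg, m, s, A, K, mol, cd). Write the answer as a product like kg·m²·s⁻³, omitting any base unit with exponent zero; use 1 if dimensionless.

s⁻¹·mol

kat = s⁻¹·mol.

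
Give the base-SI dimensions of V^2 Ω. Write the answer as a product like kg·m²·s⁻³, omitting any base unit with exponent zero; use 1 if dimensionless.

kg³·m⁶·s⁻⁹·A⁻⁴

V = kg·m²·s⁻³·A⁻¹.
So V² = kg²·m⁴·s⁻⁶·A⁻².
Ω = kg·m²·s⁻³·A⁻².
Combining: V²·Ω = (kg²·m⁴·s⁻⁶·A⁻²) · (kg·m²·s⁻³·A⁻²) = kg³·m⁶·s⁻⁹·A⁻⁴.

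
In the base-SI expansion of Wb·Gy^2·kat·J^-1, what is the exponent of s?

-5

Wb = V·s (flux: a volt is a weber per second),
    = kg·m²·s⁻²·A⁻¹.
Gy = J/kg (absorbed dose = energy per mass),
    = m²·s⁻².
So Gy² = m⁴·s⁻⁴.
kat = mol/s = s⁻¹·mol (catalytic activity).
J = N·m (work = force × distance),
    = kg·m²·s⁻².
So J⁻¹ = kg⁻¹·m⁻²·s².
Combining: Wb·Gy²·kat·J⁻¹ = (kg·m²·s⁻²·A⁻¹) · (m⁴·s⁻⁴) · (s⁻¹·mol) · (kg⁻¹·m⁻²·s²) = m⁴·s⁻⁵·A⁻¹·mol.
The exponent of s is -5.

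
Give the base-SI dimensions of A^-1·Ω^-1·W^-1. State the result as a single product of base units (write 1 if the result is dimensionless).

Ω = kg·m²·s⁻³·A⁻².
So Ω⁻¹ = kg⁻¹·m⁻²·s³·A².
W = kg·m²·s⁻³.
So W⁻¹ = kg⁻¹·m⁻²·s³.
Combining: A⁻¹·Ω⁻¹·W⁻¹ = A⁻¹ · (kg⁻¹·m⁻²·s³·A²) · (kg⁻¹·m⁻²·s³) = kg⁻²·m⁻⁴·s⁶·A.

kg⁻²·m⁻⁴·s⁶·A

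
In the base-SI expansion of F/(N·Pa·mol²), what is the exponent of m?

-2

N = kg·m/s² = kg·m·s⁻² (force = mass × acceleration).
So N⁻¹ = kg⁻¹·m⁻¹·s².
Pa = N/m² (pressure = force per area),
    = kg·m⁻¹·s⁻².
So Pa⁻¹ = kg⁻¹·m·s².
F = C/V (capacitance = charge per voltage),
    = A·s/(kg·m²·s⁻³·A⁻¹) (substituting C and V),
    = kg⁻¹·m⁻²·s⁴·A².
Combining: N⁻¹·Pa⁻¹·mol⁻²·F = (kg⁻¹·m⁻¹·s²) · (kg⁻¹·m·s²) · mol⁻² · (kg⁻¹·m⁻²·s⁴·A²) = kg⁻³·m⁻²·s⁸·A²·mol⁻².
The exponent of m is -2.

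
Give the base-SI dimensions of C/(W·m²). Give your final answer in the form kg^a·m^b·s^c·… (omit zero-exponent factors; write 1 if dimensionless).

W = kg·m²·s⁻³.
So W⁻¹ = kg⁻¹·m⁻²·s³.
C = s·A.
Combining: W⁻¹·m⁻²·C = (kg⁻¹·m⁻²·s³) · m⁻² · (s·A) = kg⁻¹·m⁻⁴·s⁴·A.

kg⁻¹·m⁻⁴·s⁴·A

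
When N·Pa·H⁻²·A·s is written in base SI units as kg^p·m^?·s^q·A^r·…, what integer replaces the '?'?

-4

N = kg·m/s² = kg·m·s⁻² (force = mass × acceleration).
Pa = N/m² (pressure = force per area),
    = kg·m⁻¹·s⁻².
H = Wb/A (inductance = flux per current),
    = kg·m²·s⁻²·A⁻².
So H⁻² = kg⁻²·m⁻⁴·s⁴·A⁴.
Combining: N·Pa·H⁻²·A·s = (kg·m·s⁻²) · (kg·m⁻¹·s⁻²) · (kg⁻²·m⁻⁴·s⁴·A⁴) · A · s = m⁻⁴·s·A⁵.
The exponent of m is -4.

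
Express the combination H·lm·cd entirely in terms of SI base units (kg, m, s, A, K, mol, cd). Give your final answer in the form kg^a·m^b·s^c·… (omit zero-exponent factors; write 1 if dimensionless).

kg·m²·s⁻²·A⁻²·cd²

H = Wb/A (inductance = flux per current),
    = kg·m²·s⁻²·A⁻².
lm = cd·sr = cd (luminous flux; sr is dimensionless).
Combining: H·lm·cd = (kg·m²·s⁻²·A⁻²) · cd · cd = kg·m²·s⁻²·A⁻²·cd².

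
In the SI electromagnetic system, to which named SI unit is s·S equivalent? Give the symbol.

S = kg⁻¹·m⁻²·s³·A².
Combining: s·S = s · (kg⁻¹·m⁻²·s³·A²) = kg⁻¹·m⁻²·s⁴·A².
kg⁻¹·m⁻²·s⁴·A² is the base-SI form of the farad.

F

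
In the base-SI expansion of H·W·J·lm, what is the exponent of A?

-2

H = kg·m²·s⁻²·A⁻².
W = kg·m²·s⁻³.
J = kg·m²·s⁻².
lm = cd.
Combining: H·W·J·lm = (kg·m²·s⁻²·A⁻²) · (kg·m²·s⁻³) · (kg·m²·s⁻²) · cd = kg³·m⁶·s⁻⁷·A⁻²·cd.
The exponent of A is -2.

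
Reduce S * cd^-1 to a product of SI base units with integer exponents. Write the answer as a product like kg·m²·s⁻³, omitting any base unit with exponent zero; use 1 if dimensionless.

kg⁻¹·m⁻²·s³·A²·cd⁻¹

S = kg⁻¹·m⁻²·s³·A².
Combining: S·cd⁻¹ = (kg⁻¹·m⁻²·s³·A²) · cd⁻¹ = kg⁻¹·m⁻²·s³·A²·cd⁻¹.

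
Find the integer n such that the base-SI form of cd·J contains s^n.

-2

J = kg·m²·s⁻².
Combining: cd·J = cd · (kg·m²·s⁻²) = kg·m²·s⁻²·cd.
The exponent of s is -2.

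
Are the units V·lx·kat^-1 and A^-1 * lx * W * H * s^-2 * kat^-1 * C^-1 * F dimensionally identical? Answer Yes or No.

No

Left side:
  V = kg·m²·s⁻³·A⁻¹.
  lx = m⁻²·cd.
  kat = s⁻¹·mol.
  So kat⁻¹ = s·mol⁻¹.
  Combining: V·lx·kat⁻¹ = (kg·m²·s⁻³·A⁻¹) · (m⁻²·cd) · (s·mol⁻¹) = kg·s⁻²·A⁻¹·mol⁻¹·cd.
Right side:
  lx = lm/m² (illuminance = luminous flux per area),
      = m⁻²·cd.
  W = J/s (power = energy per time),
      = kg·m²·s⁻³.
  H = Wb/A (inductance = flux per current),
      = kg·m²·s⁻²·A⁻².
  kat = mol/s = s⁻¹·mol (catalytic activity).
  So kat⁻¹ = s·mol⁻¹.
  C = A·s = s·A (charge = current × time).
  So C⁻¹ = s⁻¹·A⁻¹.
  F = C/V (capacitance = charge per voltage),
      = A·s/(kg·m²·s⁻³·A⁻¹) (substituting C and V),
      = kg⁻¹·m⁻²·s⁴·A².
  Combining: A⁻¹·lx·W·H·s⁻²·kat⁻¹·C⁻¹·F = A⁻¹ · (m⁻²·cd) · (kg·m²·s⁻³) · (kg·m²·s⁻²·A⁻²) · s⁻² · (s·mol⁻¹) · (s⁻¹·A⁻¹) · (kg⁻¹·m⁻²·s⁴·A²) = kg·s⁻³·A⁻²·mol⁻¹·cd.
Left is kg·s⁻²·A⁻¹·mol⁻¹·cd; right is kg·s⁻³·A⁻²·mol⁻¹·cd — different.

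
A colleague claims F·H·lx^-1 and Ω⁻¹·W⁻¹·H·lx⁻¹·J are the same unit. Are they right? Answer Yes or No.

Yes

Left side:
  F = C/V (capacitance = charge per voltage),
      = A·s/(kg·m²·s⁻³·A⁻¹) (substituting C and V),
      = kg⁻¹·m⁻²·s⁴·A².
  H = Wb/A (inductance = flux per current),
      = kg·m²·s⁻²·A⁻².
  lx = lm/m² (illuminance = luminous flux per area),
      = m⁻²·cd.
  So lx⁻¹ = m²·cd⁻¹.
  Combining: F·H·lx⁻¹ = (kg⁻¹·m⁻²·s⁴·A²) · (kg·m²·s⁻²·A⁻²) · (m²·cd⁻¹) = m²·s²·cd⁻¹.
Right side:
  Ω = V/A (resistance = voltage per current),
      = kg·m²·s⁻³·A⁻².
  So Ω⁻¹ = kg⁻¹·m⁻²·s³·A².
  W = J/s (power = energy per time),
      = kg·m²·s⁻³.
  So W⁻¹ = kg⁻¹·m⁻²·s³.
  H = Wb/A (inductance = flux per current),
      = kg·m²·s⁻²·A⁻².
  lx = lm/m² (illuminance = luminous flux per area),
      = m⁻²·cd.
  So lx⁻¹ = m²·cd⁻¹.
  J = N·m (work = force × distance),
      = kg·m²·s⁻².
  Combining: Ω⁻¹·W⁻¹·H·lx⁻¹·J = (kg⁻¹·m⁻²·s³·A²) · (kg⁻¹·m⁻²·s³) · (kg·m²·s⁻²·A⁻²) · (m²·cd⁻¹) · (kg·m²·s⁻²) = m²·s²·cd⁻¹.
Both reduce to m²·s²·cd⁻¹.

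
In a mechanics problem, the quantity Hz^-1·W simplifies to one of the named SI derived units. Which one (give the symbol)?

J

Hz = s⁻¹.
So Hz⁻¹ = s.
W = kg·m²·s⁻³.
Combining: Hz⁻¹·W = s · (kg·m²·s⁻³) = kg·m²·s⁻².
kg·m²·s⁻² is the base-SI form of the joule.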